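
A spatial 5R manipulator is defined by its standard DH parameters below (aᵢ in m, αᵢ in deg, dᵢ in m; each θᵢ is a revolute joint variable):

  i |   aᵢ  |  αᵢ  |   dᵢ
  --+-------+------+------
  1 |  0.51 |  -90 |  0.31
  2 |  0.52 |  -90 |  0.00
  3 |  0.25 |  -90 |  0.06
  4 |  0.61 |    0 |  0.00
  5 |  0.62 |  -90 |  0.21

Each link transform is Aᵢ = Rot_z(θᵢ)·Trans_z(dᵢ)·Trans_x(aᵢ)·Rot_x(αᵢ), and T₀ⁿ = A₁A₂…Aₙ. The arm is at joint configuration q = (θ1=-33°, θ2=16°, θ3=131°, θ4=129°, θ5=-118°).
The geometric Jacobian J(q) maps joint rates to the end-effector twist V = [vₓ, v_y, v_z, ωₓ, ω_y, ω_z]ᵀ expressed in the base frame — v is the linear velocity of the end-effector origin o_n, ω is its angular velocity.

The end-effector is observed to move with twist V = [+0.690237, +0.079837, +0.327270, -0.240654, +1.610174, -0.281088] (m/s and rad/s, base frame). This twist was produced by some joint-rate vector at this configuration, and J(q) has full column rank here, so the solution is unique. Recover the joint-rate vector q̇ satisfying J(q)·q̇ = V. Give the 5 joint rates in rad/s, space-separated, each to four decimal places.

-0.2180 0.3330 0.3580 0.8600 0.4910

o_n = [0.4711, -0.5688, 0.8079]
J₁: ẑ×o_n = [0.5688, 0.4711, -0.0000], ω = ẑ
J2: z=[0.5446, 0.8387, 0.0000] o=[0.4277, -0.2778, 0.3100] → [0.4176, -0.2712, -0.1949, 0.5446, 0.8387, 0.0000]
J3: z=[-0.2312, 0.1501, -0.9613] o=[0.8469, -0.5500, 0.1667] → [0.0782, 0.5096, 0.0608, -0.2312, 0.1501, -0.9613]
J4: z=[-0.2511, 0.9453, 0.2080] o=[0.5981, -0.6134, 0.1542] → [0.6087, 0.1377, 0.1089, -0.2511, 0.9453, 0.2080]
J5: z=[-0.2511, 0.9453, 0.2080] o=[1.0685, -0.5734, 0.5405] → [0.2519, -0.0571, 0.5636, -0.2511, 0.9453, 0.2080]
q̇ = J⁺·V = [-0.2180, 0.3330, 0.3580, 0.8600, 0.4910]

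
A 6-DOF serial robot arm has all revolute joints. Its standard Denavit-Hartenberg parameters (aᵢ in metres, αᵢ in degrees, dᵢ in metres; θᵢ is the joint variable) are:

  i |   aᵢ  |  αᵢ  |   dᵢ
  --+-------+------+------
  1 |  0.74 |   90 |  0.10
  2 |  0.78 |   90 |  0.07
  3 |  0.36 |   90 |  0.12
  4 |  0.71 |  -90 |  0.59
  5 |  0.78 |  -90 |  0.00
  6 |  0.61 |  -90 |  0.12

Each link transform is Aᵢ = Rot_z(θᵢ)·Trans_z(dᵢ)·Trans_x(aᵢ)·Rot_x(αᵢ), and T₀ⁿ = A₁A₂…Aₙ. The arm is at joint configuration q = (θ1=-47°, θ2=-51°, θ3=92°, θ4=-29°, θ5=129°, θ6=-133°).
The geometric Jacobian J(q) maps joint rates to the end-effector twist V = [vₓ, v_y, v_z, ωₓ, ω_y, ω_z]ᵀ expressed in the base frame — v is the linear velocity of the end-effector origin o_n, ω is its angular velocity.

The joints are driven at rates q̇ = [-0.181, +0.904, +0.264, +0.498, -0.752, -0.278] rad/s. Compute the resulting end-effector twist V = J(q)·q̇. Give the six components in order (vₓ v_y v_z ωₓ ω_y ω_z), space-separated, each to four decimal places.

0.0842 -0.6074 0.6829 -0.1356 -0.9392 -0.1230

o_n = [0.0891, -1.5591, -0.9813]
J₁: ẑ×o_n = [1.5591, 0.0891, -0.0000], ω = ẑ
J2: z=[-0.7314, -0.6820, 0.0000] o=[0.5047, -0.5412, 0.1000] → [0.7375, -0.7908, 0.4610, -0.7314, -0.6820, 0.0000]
J3: z=[-0.5300, 0.5684, -0.6293] o=[0.7883, -0.9479, -0.5062] → [-0.6547, 0.1882, 0.7213, -0.5300, 0.5684, -0.6293]
J4: z=[0.4034, -0.4838, -0.7767] o=[0.4561, -1.1193, -0.5719] → [-0.1435, 0.4502, -0.3550, 0.4034, -0.4838, -0.7767]
J5: z=[-0.8252, 0.1745, -0.5373] o=[0.4134, -2.0137, -0.7967] → [0.2120, 0.0219, -0.3185, -0.8252, 0.1745, -0.5373]
J6: z=[0.5612, 0.3621, -0.7443] o=[0.3630, -1.2994, -0.4873] → [-0.3721, 0.4811, -0.0466, 0.5612, 0.3621, -0.7443]
V = J·q̇ = [0.0842, -0.6074, 0.6829, -0.1356, -0.9392, -0.1230]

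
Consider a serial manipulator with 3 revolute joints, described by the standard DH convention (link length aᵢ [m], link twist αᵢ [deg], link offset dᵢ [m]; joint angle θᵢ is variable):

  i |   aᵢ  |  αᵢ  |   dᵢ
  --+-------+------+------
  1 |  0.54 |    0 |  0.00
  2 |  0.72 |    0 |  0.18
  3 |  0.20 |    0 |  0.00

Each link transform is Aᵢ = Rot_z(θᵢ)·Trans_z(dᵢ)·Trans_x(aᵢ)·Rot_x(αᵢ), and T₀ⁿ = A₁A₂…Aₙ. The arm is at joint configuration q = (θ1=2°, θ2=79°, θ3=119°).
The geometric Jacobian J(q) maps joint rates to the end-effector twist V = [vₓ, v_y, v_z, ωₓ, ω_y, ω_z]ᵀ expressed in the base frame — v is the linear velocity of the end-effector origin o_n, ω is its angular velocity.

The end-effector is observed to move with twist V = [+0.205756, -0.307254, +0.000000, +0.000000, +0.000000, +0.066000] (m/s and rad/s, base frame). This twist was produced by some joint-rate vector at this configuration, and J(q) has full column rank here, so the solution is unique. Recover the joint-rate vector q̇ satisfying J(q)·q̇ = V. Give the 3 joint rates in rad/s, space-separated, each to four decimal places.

-0.4900 0.2200 0.3360

o_n = [0.4644, 0.6616, 0.1800]
J₁: ẑ×o_n = [-0.6616, 0.4644, 0.0000], ω = ẑ
J2: z=[0.0000, 0.0000, 1.0000] o=[0.5397, 0.0188, 0.0000] → [-0.6427, -0.0753, 0.0000, 0.0000, 0.0000, 1.0000]
J3: z=[0.0000, 0.0000, 1.0000] o=[0.6523, 0.7300, 0.1800] → [0.0684, -0.1879, 0.0000, 0.0000, 0.0000, 1.0000]
q̇ = J⁺·V = [-0.4900, 0.2200, 0.3360]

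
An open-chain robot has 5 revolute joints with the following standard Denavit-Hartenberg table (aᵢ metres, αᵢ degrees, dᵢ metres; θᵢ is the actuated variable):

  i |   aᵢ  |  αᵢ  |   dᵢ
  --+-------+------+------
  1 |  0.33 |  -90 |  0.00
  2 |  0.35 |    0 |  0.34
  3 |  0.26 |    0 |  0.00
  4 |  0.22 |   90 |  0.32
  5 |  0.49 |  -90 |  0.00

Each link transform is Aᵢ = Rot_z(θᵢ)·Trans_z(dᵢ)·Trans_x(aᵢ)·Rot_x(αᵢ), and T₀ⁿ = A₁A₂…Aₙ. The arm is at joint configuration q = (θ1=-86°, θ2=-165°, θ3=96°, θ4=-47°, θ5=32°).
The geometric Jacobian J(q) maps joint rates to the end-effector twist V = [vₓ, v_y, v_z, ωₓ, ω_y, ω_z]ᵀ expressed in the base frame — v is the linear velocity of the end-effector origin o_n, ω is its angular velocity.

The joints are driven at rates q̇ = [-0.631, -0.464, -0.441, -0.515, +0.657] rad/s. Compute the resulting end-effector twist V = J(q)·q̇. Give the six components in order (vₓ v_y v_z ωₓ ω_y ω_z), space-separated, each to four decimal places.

o_n = [0.9039, 0.2572, 0.9045]
J₁: ẑ×o_n = [-0.2572, 0.9039, 0.0000], ω = ẑ
J2: z=[0.9976, 0.0698, 0.0000] o=[0.0230, -0.3292, 0.0000] → [0.0631, -0.9023, 0.5235, 0.9976, 0.0698, 0.0000]
J3: z=[0.9976, 0.0698, 0.0000] o=[0.3386, 0.0318, 0.0906] → [0.0568, -0.8120, 0.1854, 0.9976, 0.0698, 0.0000]
J4: z=[0.9976, 0.0698, 0.0000] o=[0.3451, -0.0612, 0.3333] → [0.0398, -0.5698, 0.2786, 0.9976, 0.0698, 0.0000]
J5: z=[-0.0627, 0.8966, -0.4384] o=[0.6576, 0.0574, 0.5311] → [0.4225, -0.0846, -0.2334, -0.0627, 0.8966, -0.4384]
V = J·q̇ = [0.3650, 0.4443, -0.6215, -1.4577, 0.4900, -0.9190]

0.3650 0.4443 -0.6215 -1.4577 0.4900 -0.9190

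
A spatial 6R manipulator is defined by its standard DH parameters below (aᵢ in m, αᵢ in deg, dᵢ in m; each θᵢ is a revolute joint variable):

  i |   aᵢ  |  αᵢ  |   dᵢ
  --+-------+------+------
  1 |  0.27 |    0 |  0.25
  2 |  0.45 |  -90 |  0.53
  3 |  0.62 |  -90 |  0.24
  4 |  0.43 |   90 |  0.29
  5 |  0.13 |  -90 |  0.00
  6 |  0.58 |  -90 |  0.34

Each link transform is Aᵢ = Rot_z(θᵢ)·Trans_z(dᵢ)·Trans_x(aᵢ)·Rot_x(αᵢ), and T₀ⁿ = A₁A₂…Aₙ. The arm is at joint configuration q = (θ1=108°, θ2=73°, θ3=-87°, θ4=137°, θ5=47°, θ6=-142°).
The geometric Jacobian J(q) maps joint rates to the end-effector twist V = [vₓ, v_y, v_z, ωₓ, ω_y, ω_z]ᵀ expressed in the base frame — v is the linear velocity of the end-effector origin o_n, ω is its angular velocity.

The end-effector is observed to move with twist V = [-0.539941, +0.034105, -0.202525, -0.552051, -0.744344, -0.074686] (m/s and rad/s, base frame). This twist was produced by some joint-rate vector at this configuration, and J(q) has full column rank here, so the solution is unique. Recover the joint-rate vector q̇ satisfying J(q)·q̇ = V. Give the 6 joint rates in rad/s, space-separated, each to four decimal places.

o_n = [-0.8623, 0.2359, 1.6580]
J₁: ẑ×o_n = [-0.2359, -0.8623, 0.0000], ω = ẑ
J2: z=[0.0000, 0.0000, 1.0000] o=[-0.0834, 0.2568, 0.2500] → [0.0209, -0.7788, 0.0000, 0.0000, 0.0000, 1.0000]
J3: z=[0.0175, -0.9998, 0.0000] o=[-0.5334, 0.2489, 0.7800] → [-0.8779, -0.0153, -0.3291, 0.0175, -0.9998, 0.0000]
J4: z=[-0.9985, -0.0174, -0.0523] o=[-0.5616, 0.0084, 1.3992] → [0.0074, 0.2742, -0.2324, -0.9985, -0.0174, -0.0523]
J5: z=[-0.0485, 0.7306, 0.6811] o=[-0.8398, 0.2968, 1.0699] → [0.4712, 0.0132, 0.0194, -0.0485, 0.7306, 0.6811]
J6: z=[-0.7002, -0.5111, 0.4985] o=[-0.9324, 0.3557, 1.0002] → [-0.2765, 0.4956, 0.1197, -0.7002, -0.5111, 0.4985]
q̇ = J⁺·V = [0.0370, 0.1650, 0.3070, 0.4750, -0.4810, 0.1520]

0.0370 0.1650 0.3070 0.4750 -0.4810 0.1520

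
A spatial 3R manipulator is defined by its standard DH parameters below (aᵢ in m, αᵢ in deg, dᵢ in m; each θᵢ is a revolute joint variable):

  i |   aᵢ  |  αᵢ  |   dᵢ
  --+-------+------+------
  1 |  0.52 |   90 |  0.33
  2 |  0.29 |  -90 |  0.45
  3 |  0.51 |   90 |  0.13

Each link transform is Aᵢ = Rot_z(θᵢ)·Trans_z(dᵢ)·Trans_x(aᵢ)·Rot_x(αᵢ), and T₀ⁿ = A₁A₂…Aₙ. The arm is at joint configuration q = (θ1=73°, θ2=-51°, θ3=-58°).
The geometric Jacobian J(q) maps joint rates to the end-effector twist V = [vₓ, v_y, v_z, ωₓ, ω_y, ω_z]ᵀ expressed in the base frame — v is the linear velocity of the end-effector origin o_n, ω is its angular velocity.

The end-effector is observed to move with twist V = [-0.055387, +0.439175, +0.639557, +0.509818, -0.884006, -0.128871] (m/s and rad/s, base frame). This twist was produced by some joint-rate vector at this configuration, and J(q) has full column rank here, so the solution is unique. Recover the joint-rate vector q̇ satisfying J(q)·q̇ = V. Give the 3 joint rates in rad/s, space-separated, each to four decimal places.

o_n = [1.1286, 0.6730, -0.0236]
J₁: ẑ×o_n = [-0.6730, 1.1286, 0.0000], ω = ẑ
J2: z=[0.9563, -0.2924, 0.0000] o=[0.1520, 0.4973, 0.3300] → [0.1034, 0.3381, 0.4536, 0.9563, -0.2924, 0.0000]
J3: z=[0.2272, 0.7432, 0.6293] o=[0.6357, 0.5402, 0.1046] → [-0.1789, 0.3393, -0.3361, 0.2272, 0.7432, 0.6293]
q̇ = J⁺·V = [0.4350, 0.7460, -0.8960]

0.4350 0.7460 -0.8960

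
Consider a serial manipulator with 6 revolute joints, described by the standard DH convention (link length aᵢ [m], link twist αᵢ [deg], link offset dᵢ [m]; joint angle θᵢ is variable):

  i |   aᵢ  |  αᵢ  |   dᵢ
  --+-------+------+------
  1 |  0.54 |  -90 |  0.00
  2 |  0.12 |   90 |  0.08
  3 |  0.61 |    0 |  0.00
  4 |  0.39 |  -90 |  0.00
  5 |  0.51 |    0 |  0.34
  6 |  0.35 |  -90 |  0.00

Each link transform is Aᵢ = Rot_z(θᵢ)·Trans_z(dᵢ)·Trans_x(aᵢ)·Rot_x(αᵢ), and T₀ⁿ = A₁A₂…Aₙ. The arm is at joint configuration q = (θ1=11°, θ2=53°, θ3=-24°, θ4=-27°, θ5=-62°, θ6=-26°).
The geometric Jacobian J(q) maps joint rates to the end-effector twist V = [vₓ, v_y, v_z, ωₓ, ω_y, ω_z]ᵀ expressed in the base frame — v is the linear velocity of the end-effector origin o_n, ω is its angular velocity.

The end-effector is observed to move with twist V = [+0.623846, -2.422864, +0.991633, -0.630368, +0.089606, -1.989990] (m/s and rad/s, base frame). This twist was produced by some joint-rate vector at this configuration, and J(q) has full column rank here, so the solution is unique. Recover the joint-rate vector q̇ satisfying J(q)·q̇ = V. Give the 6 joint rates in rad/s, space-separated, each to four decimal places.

o_n = [2.0385, -0.0650, -0.5929]
J₁: ẑ×o_n = [0.0650, 2.0385, -0.0000], ω = ẑ
J2: z=[-0.1908, 0.9816, 0.0000] o=[0.5301, 0.1030, 0.0000] → [-0.5820, -0.1131, -1.4486, -0.1908, 0.9816, 0.0000]
J3: z=[0.7840, 0.1524, 0.6018] o=[0.5857, 0.1953, -0.0958] → [0.0810, 1.2640, -0.4255, 0.7840, 0.1524, 0.6018]
J4: z=[0.7840, 0.1524, 0.6018] o=[0.9623, 0.0158, -0.5409] → [0.0407, 0.6884, -0.2274, 0.7840, 0.1524, 0.6018]
J5: z=[0.3390, 0.7070, -0.6207] o=[1.1651, -0.2535, -0.7369] → [0.2188, -0.5909, -0.5536, 0.3390, 0.7070, -0.6207]
J6: z=[0.3390, 0.7070, -0.6207] o=[1.7579, -0.1099, -0.7973] → [0.1723, -0.2434, -0.1832, 0.3390, 0.7070, -0.6207]
q̇ = J⁺·V = [-0.0750, -0.7370, -0.9220, -0.7110, 0.9580, 0.5440]

-0.0750 -0.7370 -0.9220 -0.7110 0.9580 0.5440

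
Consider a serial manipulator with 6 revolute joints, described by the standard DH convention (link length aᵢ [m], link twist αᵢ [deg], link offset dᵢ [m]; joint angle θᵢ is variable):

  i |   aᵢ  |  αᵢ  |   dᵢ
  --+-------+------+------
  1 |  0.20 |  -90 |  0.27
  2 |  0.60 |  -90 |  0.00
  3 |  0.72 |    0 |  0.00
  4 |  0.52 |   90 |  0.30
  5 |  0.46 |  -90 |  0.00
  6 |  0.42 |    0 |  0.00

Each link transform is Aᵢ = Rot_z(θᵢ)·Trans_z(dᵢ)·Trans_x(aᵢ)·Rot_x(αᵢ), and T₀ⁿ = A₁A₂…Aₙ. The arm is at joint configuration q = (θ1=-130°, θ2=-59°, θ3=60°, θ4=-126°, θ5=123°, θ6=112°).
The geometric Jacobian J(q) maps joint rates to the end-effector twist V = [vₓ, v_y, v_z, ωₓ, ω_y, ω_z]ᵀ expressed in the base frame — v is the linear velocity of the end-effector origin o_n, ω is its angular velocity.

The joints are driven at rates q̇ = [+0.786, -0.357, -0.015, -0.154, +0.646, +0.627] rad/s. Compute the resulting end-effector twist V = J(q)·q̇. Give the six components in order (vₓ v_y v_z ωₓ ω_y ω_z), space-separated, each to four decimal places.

1.1394 -0.5451 0.4942 0.1073 1.0218 0.3597

o_n = [-1.2676, -0.7989, 1.2364]
J₁: ẑ×o_n = [0.7989, -1.2676, 0.0000], ω = ẑ
J2: z=[0.7660, -0.6428, 0.0000] o=[-0.1286, -0.1532, 0.2700] → [-0.6212, -0.7403, -1.2268, 0.7660, -0.6428, 0.0000]
J3: z=[-0.5510, -0.6566, -0.5150] o=[-0.3272, -0.3899, 0.7843] → [-0.5075, 0.7334, -0.3921, -0.5510, -0.6566, -0.5150]
J4: z=[-0.5510, -0.6566, -0.5150] o=[-0.9240, -0.1312, 1.0929] → [-0.4382, 0.2560, 0.1423, -0.5510, -0.6566, -0.5150]
J5: z=[0.6140, 0.0990, -0.7831] o=[-0.7954, -0.7170, 1.1197] → [-0.0526, 0.2980, -0.0036, 0.6140, 0.0990, -0.7831]
J6: z=[-0.1739, 0.9847, -0.0119] o=[-1.1496, -0.7830, 0.8336] → [0.3964, 0.0714, 0.1189, -0.1739, 0.9847, -0.0119]
V = J·q̇ = [1.1394, -0.5451, 0.4942, 0.1073, 1.0218, 0.3597]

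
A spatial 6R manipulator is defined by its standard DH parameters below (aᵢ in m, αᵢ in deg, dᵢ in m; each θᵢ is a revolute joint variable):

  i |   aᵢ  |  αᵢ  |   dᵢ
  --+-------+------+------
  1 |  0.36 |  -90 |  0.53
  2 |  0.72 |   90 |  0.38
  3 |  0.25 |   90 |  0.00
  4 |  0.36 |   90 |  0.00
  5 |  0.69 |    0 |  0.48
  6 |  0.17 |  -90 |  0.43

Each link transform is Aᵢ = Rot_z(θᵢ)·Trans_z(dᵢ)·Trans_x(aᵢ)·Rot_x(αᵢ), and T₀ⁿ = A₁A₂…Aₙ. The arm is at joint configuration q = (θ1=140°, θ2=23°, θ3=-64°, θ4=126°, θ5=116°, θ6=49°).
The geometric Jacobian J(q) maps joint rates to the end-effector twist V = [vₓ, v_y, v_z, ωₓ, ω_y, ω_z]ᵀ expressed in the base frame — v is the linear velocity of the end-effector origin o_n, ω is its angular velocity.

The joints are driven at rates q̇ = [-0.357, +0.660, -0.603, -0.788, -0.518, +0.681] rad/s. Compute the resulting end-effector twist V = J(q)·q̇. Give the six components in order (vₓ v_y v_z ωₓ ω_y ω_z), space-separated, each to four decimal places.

1.1341 -0.2876 -0.5080 -0.9585 -0.3535 -1.1232

o_n = [-0.2722, 1.3431, 0.7152]
J₁: ẑ×o_n = [-1.3431, -0.2722, 0.0000], ω = ẑ
J2: z=[-0.6428, -0.7660, 0.0000] o=[-0.2758, 0.2314, 0.5300] → [-0.1419, 0.1190, -0.7118, -0.6428, -0.7660, 0.0000]
J3: z=[-0.2993, 0.2512, 0.9205] o=[-1.0277, 0.3663, 0.2487] → [-0.7819, 0.8351, -0.4821, -0.2993, 0.2512, 0.9205]
J4: z=[0.9156, -0.1960, 0.3512] o=[-0.9606, 0.6033, 0.2059] → [-0.3596, -0.2246, 0.8122, 0.9156, -0.1960, 0.3512]
J5: z=[0.0414, 0.9145, 0.4025] o=[-1.1046, 0.4759, 0.5102] → [-0.1616, 0.3266, -0.7254, 0.0414, 0.9145, 0.4025]
J6: z=[0.0414, 0.9145, 0.4025] o=[-0.3959, 0.9003, 0.6655] → [-0.1327, 0.0478, -0.0949, 0.0414, 0.9145, 0.4025]
V = J·q̇ = [1.1341, -0.2876, -0.5080, -0.9585, -0.3535, -1.1232]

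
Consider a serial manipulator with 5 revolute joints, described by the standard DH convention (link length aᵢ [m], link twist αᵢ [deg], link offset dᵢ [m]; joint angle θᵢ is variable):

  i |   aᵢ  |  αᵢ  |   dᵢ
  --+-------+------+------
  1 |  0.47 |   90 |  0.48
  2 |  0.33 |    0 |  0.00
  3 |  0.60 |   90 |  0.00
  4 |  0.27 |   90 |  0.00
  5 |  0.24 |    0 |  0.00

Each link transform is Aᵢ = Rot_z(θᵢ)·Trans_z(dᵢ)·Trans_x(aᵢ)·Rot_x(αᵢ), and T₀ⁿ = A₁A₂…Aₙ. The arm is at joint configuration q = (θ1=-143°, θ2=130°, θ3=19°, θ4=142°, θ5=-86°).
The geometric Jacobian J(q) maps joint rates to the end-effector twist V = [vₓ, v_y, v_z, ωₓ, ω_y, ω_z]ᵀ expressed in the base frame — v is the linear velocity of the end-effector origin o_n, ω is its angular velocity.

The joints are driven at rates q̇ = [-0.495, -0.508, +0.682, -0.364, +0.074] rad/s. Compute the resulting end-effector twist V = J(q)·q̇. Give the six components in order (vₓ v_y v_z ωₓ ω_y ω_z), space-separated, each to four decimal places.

o_n = [0.0423, 0.2530, 0.7202]
J₁: ẑ×o_n = [-0.2530, 0.0423, 0.0000], ω = ẑ
J2: z=[-0.6018, 0.7986, 0.0000] o=[-0.3754, -0.2829, 0.4800] → [0.1919, 0.1446, -0.6560, -0.6018, 0.7986, 0.0000]
J3: z=[-0.6018, 0.7986, 0.0000] o=[-0.2060, -0.1552, 0.7328] → [-0.0100, -0.0076, -0.4439, -0.6018, 0.7986, 0.0000]
J4: z=[-0.4113, -0.3100, 0.8572] o=[0.2048, 0.1543, 1.0418] → [0.0151, -0.2715, -0.0909, -0.4113, -0.3100, 0.8572]
J5: z=[-0.0528, 0.9469, 0.3171] o=[-0.0409, 0.1773, 0.9322] → [-0.2247, 0.0152, -0.0828, -0.0528, 0.9469, 0.3171]
V = J·q̇ = [-0.0012, 0.0004, 0.0575, 0.0411, 0.3219, -0.7835]

-0.0012 0.0004 0.0575 0.0411 0.3219 -0.7835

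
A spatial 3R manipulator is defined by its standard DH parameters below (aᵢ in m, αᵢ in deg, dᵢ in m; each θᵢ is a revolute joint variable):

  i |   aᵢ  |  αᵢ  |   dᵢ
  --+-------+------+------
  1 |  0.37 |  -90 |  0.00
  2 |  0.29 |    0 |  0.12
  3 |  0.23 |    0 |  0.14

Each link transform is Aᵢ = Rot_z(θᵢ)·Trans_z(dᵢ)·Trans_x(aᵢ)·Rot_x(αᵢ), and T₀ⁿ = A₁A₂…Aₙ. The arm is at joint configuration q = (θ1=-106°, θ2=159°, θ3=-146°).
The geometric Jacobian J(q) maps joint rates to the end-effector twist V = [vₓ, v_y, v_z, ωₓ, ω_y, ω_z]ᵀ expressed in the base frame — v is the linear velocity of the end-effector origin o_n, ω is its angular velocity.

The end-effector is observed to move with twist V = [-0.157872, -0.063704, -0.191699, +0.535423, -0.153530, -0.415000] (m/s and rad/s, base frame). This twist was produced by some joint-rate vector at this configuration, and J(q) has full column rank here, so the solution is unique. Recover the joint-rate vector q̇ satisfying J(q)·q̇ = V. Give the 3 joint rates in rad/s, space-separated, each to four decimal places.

o_n = [0.1608, -0.3825, -0.1557]
J₁: ẑ×o_n = [0.3825, 0.1608, -0.0000], ω = ẑ
J2: z=[0.9613, -0.2756, 0.0000] o=[-0.1020, -0.3557, 0.0000] → [0.0429, 0.1496, 0.0466, 0.9613, -0.2756, 0.0000]
J3: z=[0.9613, -0.2756, 0.0000] o=[0.0880, -0.1285, -0.1039] → [0.0143, 0.0497, -0.2241, 0.9613, -0.2756, 0.0000]
q̇ = J⁺·V = [-0.4150, -0.2470, 0.8040]

-0.4150 -0.2470 0.8040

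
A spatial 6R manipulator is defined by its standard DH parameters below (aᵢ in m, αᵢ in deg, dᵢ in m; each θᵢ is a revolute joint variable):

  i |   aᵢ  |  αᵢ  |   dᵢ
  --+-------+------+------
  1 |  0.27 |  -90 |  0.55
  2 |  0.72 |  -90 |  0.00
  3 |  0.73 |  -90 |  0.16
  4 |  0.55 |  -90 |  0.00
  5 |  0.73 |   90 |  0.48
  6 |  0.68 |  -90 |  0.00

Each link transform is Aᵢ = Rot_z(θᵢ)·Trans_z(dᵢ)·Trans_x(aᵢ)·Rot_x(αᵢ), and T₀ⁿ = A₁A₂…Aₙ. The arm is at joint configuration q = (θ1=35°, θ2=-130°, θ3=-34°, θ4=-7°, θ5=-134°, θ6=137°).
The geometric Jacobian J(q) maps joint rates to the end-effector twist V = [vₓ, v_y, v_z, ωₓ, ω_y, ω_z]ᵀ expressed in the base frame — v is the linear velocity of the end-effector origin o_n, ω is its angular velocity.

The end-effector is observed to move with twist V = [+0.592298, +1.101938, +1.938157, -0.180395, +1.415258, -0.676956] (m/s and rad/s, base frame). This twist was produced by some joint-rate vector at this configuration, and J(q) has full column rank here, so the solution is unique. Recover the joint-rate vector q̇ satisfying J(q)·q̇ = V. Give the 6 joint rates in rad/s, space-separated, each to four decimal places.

0.1570 0.8400 -0.2210 -0.3490 -0.2710 0.8600

o_n = [-1.5171, -0.3917, 1.4859]
J₁: ẑ×o_n = [0.3917, -1.5171, 0.0000], ω = ẑ
J2: z=[-0.5736, 0.8192, 0.0000] o=[0.2212, 0.1549, 0.5500] → [0.7666, 0.5368, 1.7374, -0.5736, 0.8192, 0.0000]
J3: z=[0.6275, 0.4394, 0.6428] o=[-0.1579, -0.1106, 1.1016] → [0.3496, -1.1148, 0.4208, 0.6275, 0.4394, 0.6428]
J4: z=[0.1811, -0.8853, 0.4284] o=[-0.6103, 0.0710, 1.6680] → [0.3594, -0.3555, -0.8865, 0.1811, -0.8853, 0.4284]
J5: z=[-0.7151, -0.4175, -0.5606] o=[-0.9817, 0.1836, 2.0578] → [-0.0837, -0.1088, 0.1879, -0.7151, -0.4175, -0.5606]
J6: z=[0.3599, 0.4676, -0.8074] o=[-0.8875, -0.5855, 1.6543] → [0.0777, 0.5690, 0.3642, 0.3599, 0.4676, -0.8074]
q̇ = J⁺·V = [0.1570, 0.8400, -0.2210, -0.3490, -0.2710, 0.8600]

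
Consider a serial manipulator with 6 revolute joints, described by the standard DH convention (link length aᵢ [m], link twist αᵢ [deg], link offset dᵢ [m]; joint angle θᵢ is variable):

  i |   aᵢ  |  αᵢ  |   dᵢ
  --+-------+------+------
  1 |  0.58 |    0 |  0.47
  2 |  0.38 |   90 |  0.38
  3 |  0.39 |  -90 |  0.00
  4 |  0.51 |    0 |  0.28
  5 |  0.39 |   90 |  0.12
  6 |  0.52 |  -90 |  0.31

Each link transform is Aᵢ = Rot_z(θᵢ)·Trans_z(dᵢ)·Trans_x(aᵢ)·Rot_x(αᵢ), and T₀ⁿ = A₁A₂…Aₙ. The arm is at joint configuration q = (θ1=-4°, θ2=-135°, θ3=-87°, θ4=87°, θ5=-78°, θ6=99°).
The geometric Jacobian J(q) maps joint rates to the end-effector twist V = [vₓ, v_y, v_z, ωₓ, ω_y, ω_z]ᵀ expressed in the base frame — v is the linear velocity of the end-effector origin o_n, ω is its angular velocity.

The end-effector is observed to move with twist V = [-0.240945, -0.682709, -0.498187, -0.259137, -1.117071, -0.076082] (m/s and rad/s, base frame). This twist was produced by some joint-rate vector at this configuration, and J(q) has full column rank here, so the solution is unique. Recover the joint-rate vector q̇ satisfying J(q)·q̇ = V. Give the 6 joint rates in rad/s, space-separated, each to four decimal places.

-0.7480 0.4840 0.2050 -0.0110 0.9480 -0.8890

o_n = [-0.2622, -1.1045, 0.1288]
J₁: ẑ×o_n = [1.1045, -0.2622, 0.0000], ω = ẑ
J2: z=[0.0000, 0.0000, 1.0000] o=[0.5786, -0.0405, 0.4700] → [1.0640, -0.8408, 0.0000, 0.0000, 0.0000, 1.0000]
J3: z=[-0.6561, 0.7547, 0.0000] o=[0.2918, -0.2898, 0.8500] → [-0.5443, -0.4731, 0.9526, -0.6561, 0.7547, 0.0000]
J4: z=[-0.7537, -0.6552, 0.0523] o=[0.2764, -0.3032, 0.4605] → [0.2593, -0.2782, 0.2511, -0.7537, -0.6552, 0.0523]
J5: z=[-0.7537, -0.6552, 0.0523] o=[0.3984, -0.8719, 0.4485] → [0.2216, -0.2755, -0.2575, -0.7537, -0.6552, 0.0523]
J6: z=[-0.6542, 0.7400, -0.1562] o=[0.3328, -1.0098, 0.0701] → [0.0286, 0.1313, 0.5023, -0.6542, 0.7400, -0.1562]
q̇ = J⁺·V = [-0.7480, 0.4840, 0.2050, -0.0110, 0.9480, -0.8890]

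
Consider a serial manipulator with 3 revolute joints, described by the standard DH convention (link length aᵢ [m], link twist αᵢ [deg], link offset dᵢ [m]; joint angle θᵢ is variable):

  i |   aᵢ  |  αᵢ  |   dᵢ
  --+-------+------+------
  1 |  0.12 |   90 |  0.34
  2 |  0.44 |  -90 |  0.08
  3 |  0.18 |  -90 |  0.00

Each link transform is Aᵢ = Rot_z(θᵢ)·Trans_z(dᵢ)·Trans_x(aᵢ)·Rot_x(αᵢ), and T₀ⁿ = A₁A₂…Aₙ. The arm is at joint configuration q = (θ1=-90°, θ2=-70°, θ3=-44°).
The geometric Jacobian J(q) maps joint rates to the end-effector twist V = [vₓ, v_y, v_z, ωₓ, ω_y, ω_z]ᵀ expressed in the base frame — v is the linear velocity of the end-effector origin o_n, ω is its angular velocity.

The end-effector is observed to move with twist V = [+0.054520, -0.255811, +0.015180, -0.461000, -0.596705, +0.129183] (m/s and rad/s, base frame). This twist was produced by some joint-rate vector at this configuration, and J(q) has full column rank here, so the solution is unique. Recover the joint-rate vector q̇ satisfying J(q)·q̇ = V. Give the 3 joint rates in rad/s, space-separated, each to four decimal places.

o_n = [-0.2050, -0.3148, -0.1951]
J₁: ẑ×o_n = [0.3148, -0.2050, 0.0000], ω = ẑ
J2: z=[-1.0000, -0.0000, 0.0000] o=[0.0000, -0.1200, 0.3400] → [0.0000, -0.5351, 0.1948, -1.0000, -0.0000, 0.0000]
J3: z=[0.0000, -0.9397, 0.3420] o=[-0.0800, -0.2705, -0.0735] → [0.1295, -0.0428, -0.1175, 0.0000, -0.9397, 0.3420]
q̇ = J⁺·V = [-0.0880, 0.4610, 0.6350]

-0.0880 0.4610 0.6350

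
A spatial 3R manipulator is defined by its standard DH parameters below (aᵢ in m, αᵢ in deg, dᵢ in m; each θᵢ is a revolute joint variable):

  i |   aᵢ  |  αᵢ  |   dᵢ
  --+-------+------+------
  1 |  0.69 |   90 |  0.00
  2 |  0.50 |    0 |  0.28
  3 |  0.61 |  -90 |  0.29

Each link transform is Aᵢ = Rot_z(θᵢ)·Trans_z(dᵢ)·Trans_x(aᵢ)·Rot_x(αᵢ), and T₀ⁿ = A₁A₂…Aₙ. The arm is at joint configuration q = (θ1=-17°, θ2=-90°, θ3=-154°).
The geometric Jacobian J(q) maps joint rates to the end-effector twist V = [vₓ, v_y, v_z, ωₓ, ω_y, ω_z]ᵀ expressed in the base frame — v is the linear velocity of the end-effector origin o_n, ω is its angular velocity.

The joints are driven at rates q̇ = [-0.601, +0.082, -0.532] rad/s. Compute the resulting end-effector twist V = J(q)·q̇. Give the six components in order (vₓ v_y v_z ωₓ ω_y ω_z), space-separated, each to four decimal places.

o_n = [0.2375, -0.6686, 0.0483]
J₁: ẑ×o_n = [0.6686, 0.2375, -0.0000], ω = ẑ
J2: z=[-0.2924, -0.9563, 0.0000] o=[0.6599, -0.2017, 0.0000] → [-0.0462, 0.0141, -0.2674, -0.2924, -0.9563, 0.0000]
J3: z=[-0.2924, -0.9563, 0.0000] o=[0.5780, -0.4695, -0.5000] → [-0.5243, 0.1603, -0.2674, -0.2924, -0.9563, 0.0000]
V = J·q̇ = [-0.1267, -0.2268, 0.1203, 0.1316, 0.4303, -0.6010]

-0.1267 -0.2268 0.1203 0.1316 0.4303 -0.6010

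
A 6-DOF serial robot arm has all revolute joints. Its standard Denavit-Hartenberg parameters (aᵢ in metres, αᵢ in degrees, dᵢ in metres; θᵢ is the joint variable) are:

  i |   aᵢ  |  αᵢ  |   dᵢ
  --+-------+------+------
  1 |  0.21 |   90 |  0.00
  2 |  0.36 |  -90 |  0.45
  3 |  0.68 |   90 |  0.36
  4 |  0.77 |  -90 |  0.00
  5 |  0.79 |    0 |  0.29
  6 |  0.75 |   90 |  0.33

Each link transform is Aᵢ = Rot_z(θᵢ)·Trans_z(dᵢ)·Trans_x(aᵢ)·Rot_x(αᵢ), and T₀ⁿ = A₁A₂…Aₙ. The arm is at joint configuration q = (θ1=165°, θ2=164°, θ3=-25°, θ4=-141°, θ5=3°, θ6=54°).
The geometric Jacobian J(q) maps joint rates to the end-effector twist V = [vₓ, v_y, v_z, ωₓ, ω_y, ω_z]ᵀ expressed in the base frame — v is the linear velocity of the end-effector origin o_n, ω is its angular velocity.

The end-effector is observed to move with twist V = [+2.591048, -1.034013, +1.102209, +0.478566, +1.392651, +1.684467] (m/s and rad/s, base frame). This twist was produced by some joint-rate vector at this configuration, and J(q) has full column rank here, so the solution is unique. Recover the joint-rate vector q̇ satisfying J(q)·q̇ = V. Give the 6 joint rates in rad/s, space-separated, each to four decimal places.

0.8630 0.3910 0.1640 0.8400 0.6410 0.5500

o_n = [-0.4446, -0.2447, 1.3700]
J₁: ẑ×o_n = [0.2447, -0.4446, 0.0000], ω = ẑ
J2: z=[0.2588, 0.9659, 0.0000] o=[-0.2028, 0.0544, 0.0000] → [1.3233, -0.3546, 0.1562, 0.2588, 0.9659, 0.0000]
J3: z=[0.2662, -0.0713, -0.9613] o=[0.2479, 0.3995, 0.0992] → [-0.7098, 0.3274, -0.2209, 0.2662, -0.0713, -0.9613]
J4: z=[-0.1578, 0.9806, -0.1165] o=[0.9903, 0.4980, -0.0770] → [1.3323, 0.3955, 1.5243, -0.1578, 0.9806, -0.1165]
J5: z=[0.3915, 0.1704, 0.9043] o=[0.2923, 0.4233, 0.2394] → [0.7967, -1.1090, -0.1359, 0.3915, 0.1704, 0.9043]
J6: z=[0.3915, 0.1704, 0.9043] o=[-0.3028, 0.3555, 0.8305] → [0.6347, -0.3395, -0.2108, 0.3915, 0.1704, 0.9043]
q̇ = J⁺·V = [0.8630, 0.3910, 0.1640, 0.8400, 0.6410, 0.5500]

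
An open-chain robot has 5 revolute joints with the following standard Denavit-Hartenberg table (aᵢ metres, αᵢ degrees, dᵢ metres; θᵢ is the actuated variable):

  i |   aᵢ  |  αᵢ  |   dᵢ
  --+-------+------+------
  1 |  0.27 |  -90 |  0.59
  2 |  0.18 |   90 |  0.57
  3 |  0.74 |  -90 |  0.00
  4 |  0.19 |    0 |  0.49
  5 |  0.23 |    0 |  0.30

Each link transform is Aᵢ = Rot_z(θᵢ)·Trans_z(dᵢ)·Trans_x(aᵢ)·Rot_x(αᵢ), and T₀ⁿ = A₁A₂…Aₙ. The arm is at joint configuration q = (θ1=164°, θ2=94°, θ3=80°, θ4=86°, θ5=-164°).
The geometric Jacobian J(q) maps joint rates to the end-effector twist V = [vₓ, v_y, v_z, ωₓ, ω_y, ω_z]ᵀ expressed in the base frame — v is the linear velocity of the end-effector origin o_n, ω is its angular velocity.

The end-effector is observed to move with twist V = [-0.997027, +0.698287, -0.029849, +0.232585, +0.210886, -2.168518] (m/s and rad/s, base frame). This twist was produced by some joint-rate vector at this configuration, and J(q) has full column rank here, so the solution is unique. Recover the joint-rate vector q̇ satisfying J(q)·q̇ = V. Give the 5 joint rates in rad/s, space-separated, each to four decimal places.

-0.7200 -0.0100 -0.0640 -0.7140 -0.7650

o_n = [-0.7367, -1.3451, 1.0453]
J₁: ẑ×o_n = [1.3451, -0.7367, 0.0000], ω = ẑ
J2: z=[-0.2756, -0.9613, 0.0000] o=[-0.2595, 0.0744, 0.5900] → [-0.4377, 0.1255, -0.0674, -0.2756, -0.9613, 0.0000]
J3: z=[-0.9589, 0.2750, -0.0698] o=[-0.4046, -0.4770, 0.4104] → [0.1140, 0.6319, 0.9238, -0.9589, 0.2750, -0.0698]
J4: z=[-0.1139, -0.1480, 0.9824] o=[-0.5968, -1.1800, 0.2823] → [0.0494, -0.0505, -0.0019, -0.1139, -0.1480, 0.9824]
J5: z=[-0.1139, -0.1480, 0.9824] o=[-0.4743, -1.3172, 0.7746] → [-0.0126, -0.2269, -0.0356, -0.1139, -0.1480, 0.9824]
q̇ = J⁺·V = [-0.7200, -0.0100, -0.0640, -0.7140, -0.7650]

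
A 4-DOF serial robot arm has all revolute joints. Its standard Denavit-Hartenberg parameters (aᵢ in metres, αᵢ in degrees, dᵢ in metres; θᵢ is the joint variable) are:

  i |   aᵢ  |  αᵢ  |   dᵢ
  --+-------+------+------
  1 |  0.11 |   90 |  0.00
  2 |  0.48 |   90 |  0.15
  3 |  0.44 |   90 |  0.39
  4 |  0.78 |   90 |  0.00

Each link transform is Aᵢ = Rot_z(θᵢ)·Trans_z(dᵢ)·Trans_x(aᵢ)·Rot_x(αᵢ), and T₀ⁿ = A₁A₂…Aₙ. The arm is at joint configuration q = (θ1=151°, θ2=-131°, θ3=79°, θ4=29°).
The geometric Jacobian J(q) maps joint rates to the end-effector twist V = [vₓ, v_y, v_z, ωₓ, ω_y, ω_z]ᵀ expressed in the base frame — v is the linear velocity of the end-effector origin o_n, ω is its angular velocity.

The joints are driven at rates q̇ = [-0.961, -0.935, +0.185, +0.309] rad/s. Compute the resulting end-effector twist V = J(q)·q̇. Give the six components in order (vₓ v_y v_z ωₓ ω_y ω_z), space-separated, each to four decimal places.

0.6102 -1.4406 1.2768 -0.1857 -1.0335 -1.0685

o_n = [1.4159, 0.6462, -0.0199]
J₁: ẑ×o_n = [-0.6462, 1.4159, 0.0000], ω = ẑ
J2: z=[0.4848, 0.8746, 0.0000] o=[-0.0962, 0.0533, 0.0000] → [-0.0174, 0.0097, -1.0351, 0.4848, 0.8746, 0.0000]
J3: z=[0.6601, -0.3659, 0.6561] o=[0.2519, 0.0319, -0.3623] → [-0.5283, 0.5377, 0.8314, 0.6601, -0.3659, 0.6561]
J4: z=[0.4708, -0.4791, -0.7408] o=[0.7669, 0.2402, -0.1698] → [0.2289, -0.5513, 0.5020, 0.4708, -0.4791, -0.7408]
V = J·q̇ = [0.6102, -1.4406, 1.2768, -0.1857, -1.0335, -1.0685]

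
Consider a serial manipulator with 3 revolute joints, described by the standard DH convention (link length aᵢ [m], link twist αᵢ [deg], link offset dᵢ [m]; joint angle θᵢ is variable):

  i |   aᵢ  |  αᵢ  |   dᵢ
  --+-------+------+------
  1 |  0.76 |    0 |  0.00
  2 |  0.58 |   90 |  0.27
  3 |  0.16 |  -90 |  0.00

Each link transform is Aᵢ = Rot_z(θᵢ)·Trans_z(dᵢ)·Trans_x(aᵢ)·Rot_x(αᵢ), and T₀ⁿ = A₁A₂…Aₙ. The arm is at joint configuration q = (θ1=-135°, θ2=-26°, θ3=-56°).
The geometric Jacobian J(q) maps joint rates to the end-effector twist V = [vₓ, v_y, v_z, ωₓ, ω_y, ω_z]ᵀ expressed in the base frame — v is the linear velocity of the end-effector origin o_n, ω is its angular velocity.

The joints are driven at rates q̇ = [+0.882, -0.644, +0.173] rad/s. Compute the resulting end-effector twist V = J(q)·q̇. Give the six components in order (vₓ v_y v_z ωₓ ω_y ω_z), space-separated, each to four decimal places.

o_n = [-1.1704, -0.7554, 0.1374]
J₁: ẑ×o_n = [0.7554, -1.1704, 0.0000], ω = ẑ
J2: z=[0.0000, 0.0000, 1.0000] o=[-0.5374, -0.5374, 0.0000] → [0.2180, -0.6330, 0.0000, 0.0000, 0.0000, 1.0000]
J3: z=[-0.3256, 0.9455, 0.0000] o=[-1.0858, -0.7262, 0.2700] → [-0.1254, -0.0432, 0.0895, -0.3256, 0.9455, 0.0000]
V = J·q̇ = [0.5042, -0.6321, 0.0155, -0.0563, 0.1636, 0.2380]

0.5042 -0.6321 0.0155 -0.0563 0.1636 0.2380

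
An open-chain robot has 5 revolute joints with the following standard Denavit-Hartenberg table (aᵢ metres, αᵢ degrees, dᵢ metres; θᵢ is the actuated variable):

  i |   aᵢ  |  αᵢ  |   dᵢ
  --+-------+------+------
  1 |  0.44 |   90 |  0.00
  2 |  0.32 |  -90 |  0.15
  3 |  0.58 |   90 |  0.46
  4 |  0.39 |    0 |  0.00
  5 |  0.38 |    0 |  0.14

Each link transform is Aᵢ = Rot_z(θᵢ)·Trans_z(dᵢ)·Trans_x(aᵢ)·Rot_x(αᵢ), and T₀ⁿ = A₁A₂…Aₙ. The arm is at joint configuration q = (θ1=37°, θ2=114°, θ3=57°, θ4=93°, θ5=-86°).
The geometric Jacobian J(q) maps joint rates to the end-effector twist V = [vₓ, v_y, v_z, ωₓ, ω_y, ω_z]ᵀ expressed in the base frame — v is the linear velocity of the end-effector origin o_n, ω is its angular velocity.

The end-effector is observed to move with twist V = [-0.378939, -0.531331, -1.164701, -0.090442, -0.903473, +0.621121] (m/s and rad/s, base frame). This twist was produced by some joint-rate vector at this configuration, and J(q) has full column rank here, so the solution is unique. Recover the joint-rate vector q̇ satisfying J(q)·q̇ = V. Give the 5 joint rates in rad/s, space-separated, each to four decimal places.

o_n = [-0.9466, -0.0129, 0.5013]
J₁: ẑ×o_n = [0.0129, -0.9466, 0.0000], ω = ẑ
J2: z=[0.6018, -0.7986, 0.0000] o=[0.3514, 0.2648, 0.0000] → [-0.4004, -0.3017, -1.2038, 0.6018, -0.7986, 0.0000]
J3: z=[-0.7296, -0.5498, -0.4067] o=[0.3377, 0.0667, 0.2923] → [-0.1473, 0.6749, -0.6481, -0.7296, -0.5498, -0.4067]
J4: z=[0.0553, -0.6403, 0.7662] o=[-0.3932, 0.1249, 0.3938] → [0.0368, -0.4299, -0.3619, 0.0553, -0.6403, 0.7662]
J5: z=[0.0553, -0.6403, 0.7662] o=[-0.6635, -0.1001, 0.2253] → [-0.2436, -0.2322, -0.1764, 0.0553, -0.6403, 0.7662]
q̇ = J⁺·V = [0.8210, 0.6230, 0.6440, -0.0910, 0.1720]

0.8210 0.6230 0.6440 -0.0910 0.1720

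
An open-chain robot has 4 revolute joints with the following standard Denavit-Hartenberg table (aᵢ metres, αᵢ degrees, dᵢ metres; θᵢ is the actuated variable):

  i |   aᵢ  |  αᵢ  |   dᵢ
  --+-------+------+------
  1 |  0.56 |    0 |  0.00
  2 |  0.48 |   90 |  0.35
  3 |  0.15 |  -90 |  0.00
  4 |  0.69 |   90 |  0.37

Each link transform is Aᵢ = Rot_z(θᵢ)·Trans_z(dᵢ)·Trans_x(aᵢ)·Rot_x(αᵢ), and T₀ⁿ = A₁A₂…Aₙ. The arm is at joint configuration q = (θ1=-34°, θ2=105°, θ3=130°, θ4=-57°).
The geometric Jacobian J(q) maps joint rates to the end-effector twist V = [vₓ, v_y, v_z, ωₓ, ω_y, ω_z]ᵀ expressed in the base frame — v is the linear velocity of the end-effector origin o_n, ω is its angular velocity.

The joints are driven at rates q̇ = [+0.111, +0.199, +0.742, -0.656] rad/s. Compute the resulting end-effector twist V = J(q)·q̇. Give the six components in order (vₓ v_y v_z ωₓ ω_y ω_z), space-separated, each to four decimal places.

o_n = [0.9654, -0.6353, 0.5150]
J₁: ẑ×o_n = [0.6353, 0.9654, -0.0000], ω = ẑ
J2: z=[0.0000, 0.0000, 1.0000] o=[0.4643, -0.3131, 0.0000] → [0.3221, 0.5011, -0.0000, 0.0000, 0.0000, 1.0000]
J3: z=[0.9455, -0.3256, 0.0000] o=[0.6205, 0.1407, 0.3500] → [-0.0537, -0.1560, -0.6214, 0.9455, -0.3256, 0.0000]
J4: z=[-0.2494, -0.7243, -0.6428] o=[0.5891, 0.0495, 0.4649] → [-0.4764, -0.2294, 0.4433, -0.2494, -0.7243, -0.6428]
V = J·q̇ = [0.4073, 0.2416, -0.7519, 0.8652, 0.2336, 0.7317]

0.4073 0.2416 -0.7519 0.8652 0.2336 0.7317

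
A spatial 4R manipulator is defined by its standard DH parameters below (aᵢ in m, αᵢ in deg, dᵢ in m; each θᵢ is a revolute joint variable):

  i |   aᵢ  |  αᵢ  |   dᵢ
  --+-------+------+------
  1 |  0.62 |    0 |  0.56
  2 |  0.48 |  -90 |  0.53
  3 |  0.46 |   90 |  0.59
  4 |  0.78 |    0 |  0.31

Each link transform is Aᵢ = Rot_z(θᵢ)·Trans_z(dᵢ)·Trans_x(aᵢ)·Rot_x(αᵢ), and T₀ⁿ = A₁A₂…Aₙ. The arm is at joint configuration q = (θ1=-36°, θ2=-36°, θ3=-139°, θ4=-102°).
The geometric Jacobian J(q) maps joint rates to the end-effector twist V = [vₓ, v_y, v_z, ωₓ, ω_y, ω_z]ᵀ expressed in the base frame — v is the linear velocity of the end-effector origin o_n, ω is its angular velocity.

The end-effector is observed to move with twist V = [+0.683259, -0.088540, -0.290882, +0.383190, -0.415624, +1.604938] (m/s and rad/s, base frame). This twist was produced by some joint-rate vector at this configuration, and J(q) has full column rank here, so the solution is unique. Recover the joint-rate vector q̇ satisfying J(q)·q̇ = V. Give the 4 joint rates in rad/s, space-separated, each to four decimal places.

0.8830 0.1310 0.2360 -0.7830

o_n = [0.3531, -0.4672, 1.0514]
J₁: ẑ×o_n = [0.4672, 0.3531, -0.0000], ω = ẑ
J2: z=[0.0000, 0.0000, 1.0000] o=[0.5016, -0.3644, 0.5600] → [0.1028, -0.1485, 0.0000, 0.0000, 0.0000, 1.0000]
J3: z=[0.9511, 0.3090, 0.0000] o=[0.6499, -0.8209, 1.0900] → [-0.0119, 0.0367, 0.4282, 0.9511, 0.3090, 0.0000]
J4: z=[-0.2027, 0.6239, -0.7547] o=[1.1038, -0.3084, 1.3918] → [-0.3322, 0.4975, 0.5005, -0.2027, 0.6239, -0.7547]
q̇ = J⁺·V = [0.8830, 0.1310, 0.2360, -0.7830]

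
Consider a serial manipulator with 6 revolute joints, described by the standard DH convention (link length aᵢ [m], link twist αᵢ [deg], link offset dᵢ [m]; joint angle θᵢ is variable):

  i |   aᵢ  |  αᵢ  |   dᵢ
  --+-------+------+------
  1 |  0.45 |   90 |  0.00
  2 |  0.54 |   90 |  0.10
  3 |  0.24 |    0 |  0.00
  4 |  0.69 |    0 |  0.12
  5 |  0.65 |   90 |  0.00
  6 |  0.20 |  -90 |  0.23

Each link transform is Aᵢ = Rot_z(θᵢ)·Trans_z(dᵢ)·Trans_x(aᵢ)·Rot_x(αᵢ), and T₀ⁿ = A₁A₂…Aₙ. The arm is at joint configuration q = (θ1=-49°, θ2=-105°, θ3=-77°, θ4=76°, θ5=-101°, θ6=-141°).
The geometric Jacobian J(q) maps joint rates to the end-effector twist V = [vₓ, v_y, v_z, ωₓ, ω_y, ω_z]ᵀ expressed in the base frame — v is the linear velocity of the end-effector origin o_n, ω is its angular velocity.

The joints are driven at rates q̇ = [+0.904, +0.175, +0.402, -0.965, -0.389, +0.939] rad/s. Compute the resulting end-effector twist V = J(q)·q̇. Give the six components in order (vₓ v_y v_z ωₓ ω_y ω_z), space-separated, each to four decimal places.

0.1840 0.3347 0.2603 0.4798 -1.1163 1.5448

o_n = [0.5757, 0.2246, -0.9250]
J₁: ẑ×o_n = [-0.2246, 0.5757, 0.0000], ω = ẑ
J2: z=[-0.7547, -0.6561, 0.0000] o=[0.2952, -0.3396, 0.0000] → [0.6069, -0.6981, -0.2418, -0.7547, -0.6561, 0.0000]
J3: z=[-0.6337, 0.7290, 0.2588] o=[0.1281, -0.2997, -0.5216] → [-0.4298, -0.1398, -0.6586, -0.6337, 0.7290, 0.2588]
J4: z=[-0.6337, 0.7290, 0.2588] o=[0.2954, -0.1358, -0.5737] → [-0.3493, -0.1500, -0.4327, -0.6337, 0.7290, 0.2588]
J5: z=[-0.6337, 0.7290, 0.2588] o=[0.1113, 0.0944, -1.2091] → [0.1734, 0.3002, -0.4211, -0.6337, 0.7290, 0.2588]
J6: z=[0.0092, -0.3275, 0.9448] o=[0.6141, 0.4851, -1.0785] → [0.1959, -0.0376, -0.0150, 0.0092, -0.3275, 0.9448]
V = J·q̇ = [0.1840, 0.3347, 0.2603, 0.4798, -1.1163, 1.5448]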